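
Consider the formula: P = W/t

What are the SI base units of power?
Units of each symbol in P = W/t:
  W (work): kg·m²/s²
  t (time): s  → in the denominator, contributes 1/s

Multiplying the contributions: [kg·m²/s²] · [1/s]
Adding exponents of each base unit: kg: 1, m: 2, s: -3
SI base units of power: kg·m²/s³

Answer: kg·m²/s³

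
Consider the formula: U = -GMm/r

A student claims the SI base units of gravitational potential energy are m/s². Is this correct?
Units of each symbol in U = -GMm/r:
  G (gravitational constant): m³/(kg·s²)
  M (mass): kg
  m (mass): kg
  r (distance): m  → in the denominator, contributes 1/m
  The minus sign does not affect the units.

Multiplying the contributions: [m³/(kg·s²)] · [kg] · [kg] · [1/m]
Adding exponents of each base unit: kg: 1, m: 2, s: -2
SI base units of gravitational potential energy: kg·m²/s²

The claimed units m/s² (exponents m: 1, s: -2) do not match the derived units kg·m²/s² (exponents kg: 1, m: 2, s: -2), so the claim is incorrect.

Answer: No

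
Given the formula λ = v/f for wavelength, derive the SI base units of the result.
Units of each symbol in λ = v/f:
  v (wave speed): m/s
  f (frequency): 1/s  → in the denominator, contributes s

Multiplying the contributions: [m/s] · [s]
Adding exponents of each base unit: m: 1
SI base units of wavelength: m

Answer: m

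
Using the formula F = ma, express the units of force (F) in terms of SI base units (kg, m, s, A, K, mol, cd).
Units of each symbol in F = ma:
  m (mass): kg
  a (acceleration): m/s²

Multiplying the contributions: [kg] · [m/s²]
Adding exponents of each base unit: kg: 1, m: 1, s: -2
SI base units of force: kg·m/s²

Answer: kg·m/s²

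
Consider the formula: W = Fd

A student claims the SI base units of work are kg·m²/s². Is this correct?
Units of each symbol in W = Fd:
  F (force): kg·m/s²
  d (displacement): m

Multiplying the contributions: [kg·m/s²] · [m]
Adding exponents of each base unit: kg: 1, m: 2, s: -2
SI base units of work: kg·m²/s²

The claimed units kg·m²/s² match the derived units, so the claim is correct.

Answer: Yes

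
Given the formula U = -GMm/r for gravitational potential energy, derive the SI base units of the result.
Units of each symbol in U = -GMm/r:
  G (gravitational constant): m³/(kg·s²)
  M (mass): kg
  m (mass): kg
  r (distance): m  → in the denominator, contributes 1/m
  The minus sign does not affect the units.

Multiplying the contributions: [m³/(kg·s²)] · [kg] · [kg] · [1/m]
Adding exponents of each base unit: kg: 1, m: 2, s: -2
SI base units of gravitational potential energy: kg·m²/s²

Answer: kg·m²/s²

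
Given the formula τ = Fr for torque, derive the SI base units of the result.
Units of each symbol in τ = Fr:
  F (force): kg·m/s²
  r (lever arm): m

Multiplying the contributions: [kg·m/s²] · [m]
Adding exponents of each base unit: kg: 1, m: 2, s: -2
SI base units of torque: kg·m²/s²

Answer: kg·m²/s²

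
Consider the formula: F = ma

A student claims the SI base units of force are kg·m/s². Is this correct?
Units of each symbol in F = ma:
  m (mass): kg
  a (acceleration): m/s²

Multiplying the contributions: [kg] · [m/s²]
Adding exponents of each base unit: kg: 1, m: 1, s: -2
SI base units of force: kg·m/s²

The claimed units kg·m/s² match the derived units, so the claim is correct.

Answer: Yes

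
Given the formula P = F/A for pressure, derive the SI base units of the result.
Units of each symbol in P = F/A:
  F (force): kg·m/s²
  A (area): m²  → in the denominator, contributes 1/m²

Multiplying the contributions: [kg·m/s²] · [1/m²]
Adding exponents of each base unit: kg: 1, m: -1, s: -2
SI base units of pressure: kg/(m·s²)

Answer: kg/(m·s²)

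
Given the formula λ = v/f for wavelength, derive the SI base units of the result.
Units of each symbol in λ = v/f:
  v (wave speed): m/s
  f (frequency): 1/s  → in the denominator, contributes s

Multiplying the contributions: [m/s] · [s]
Adding exponents of each base unit: m: 1
SI base units of wavelength: m

Answer: m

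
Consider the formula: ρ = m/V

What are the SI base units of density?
Units of each symbol in ρ = m/V:
  m (mass): kg
  V (volume): m³  → in the denominator, contributes 1/m³

Multiplying the contributions: [kg] · [1/m³]
Adding exponents of each base unit: kg: 1, m: -3
SI base units of density: kg/m³

Answer: kg/m³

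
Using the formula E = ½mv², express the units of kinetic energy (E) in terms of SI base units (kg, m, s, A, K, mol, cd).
Units of each symbol in E = ½mv²:
  m (mass): kg
  v (speed): m/s  → to the power 2, contributes m²/s²
  The factor ½ is dimensionless.

Multiplying the contributions: [kg] · [m²/s²]
Adding exponents of each base unit: kg: 1, m: 2, s: -2
SI base units of kinetic energy: kg·m²/s²

Answer: kg·m²/s²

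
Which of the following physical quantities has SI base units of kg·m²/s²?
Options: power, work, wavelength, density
Checking the SI base units of each option:
  power (P = W/t): kg·m²/s³  ✗
  work (W = Fd): kg·m²/s²  ✓ matches
  wavelength (λ = v/f): m  ✗
  density (ρ = m/V): kg/m³  ✗

Only work has units kg·m²/s².

Answer: work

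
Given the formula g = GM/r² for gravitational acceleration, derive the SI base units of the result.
Units of each symbol in g = GM/r²:
  G (gravitational constant): m³/(kg·s²)
  M (mass): kg
  r (distance): m  → to the power 2 in the denominator, contributes 1/m²

Multiplying the contributions: [m³/(kg·s²)] · [kg] · [1/m²]
Adding exponents of each base unit: m: 1, s: -2
SI base units of gravitational acceleration: m/s²

Answer: m/s²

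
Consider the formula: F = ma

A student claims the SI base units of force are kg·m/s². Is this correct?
Units of each symbol in F = ma:
  m (mass): kg
  a (acceleration): m/s²

Multiplying the contributions: [kg] · [m/s²]
Adding exponents of each base unit: kg: 1, m: 1, s: -2
SI base units of force: kg·m/s²

The claimed units kg·m/s² match the derived units, so the claim is correct.

Answer: Yes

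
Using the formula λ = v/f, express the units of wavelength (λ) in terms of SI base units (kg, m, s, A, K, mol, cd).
Units of each symbol in λ = v/f:
  v (wave speed): m/s
  f (frequency): 1/s  → in the denominator, contributes s

Multiplying the contributions: [m/s] · [s]
Adding exponents of each base unit: m: 1
SI base units of wavelength: m

Answer: m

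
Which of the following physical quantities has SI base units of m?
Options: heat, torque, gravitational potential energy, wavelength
Checking the SI base units of each option:
  heat (Q = mcΔT): kg·m²/s²  ✗
  torque (τ = Fr): kg·m²/s²  ✗
  gravitational potential energy (U = -GMm/r): kg·m²/s²  ✗
  wavelength (λ = v/f): m  ✓ matches

Only wavelength has units m.

Answer: wavelength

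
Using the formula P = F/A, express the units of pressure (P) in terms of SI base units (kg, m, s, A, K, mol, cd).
Units of each symbol in P = F/A:
  F (force): kg·m/s²
  A (area): m²  → in the denominator, contributes 1/m²

Multiplying the contributions: [kg·m/s²] · [1/m²]
Adding exponents of each base unit: kg: 1, m: -1, s: -2
SI base units of pressure: kg/(m·s²)

Answer: kg/(m·s²)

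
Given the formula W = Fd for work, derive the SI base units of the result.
Units of each symbol in W = Fd:
  F (force): kg·m/s²
  d (displacement): m

Multiplying the contributions: [kg·m/s²] · [m]
Adding exponents of each base unit: kg: 1, m: 2, s: -2
SI base units of work: kg·m²/s²

Answer: kg·m²/s²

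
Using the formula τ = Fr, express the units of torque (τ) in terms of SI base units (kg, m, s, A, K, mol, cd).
Units of each symbol in τ = Fr:
  F (force): kg·m/s²
  r (lever arm): m

Multiplying the contributions: [kg·m/s²] · [m]
Adding exponents of each base unit: kg: 1, m: 2, s: -2
SI base units of torque: kg·m²/s²

Answer: kg·m²/s²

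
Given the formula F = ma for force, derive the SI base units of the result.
Units of each symbol in F = ma:
  m (mass): kg
  a (acceleration): m/s²

Multiplying the contributions: [kg] · [m/s²]
Adding exponents of each base unit: kg: 1, m: 1, s: -2
SI base units of force: kg·m/s²

Answer: kg·m/s²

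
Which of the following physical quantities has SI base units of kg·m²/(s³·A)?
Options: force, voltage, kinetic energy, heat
Checking the SI base units of each option:
  force (F = ma): kg·m/s²  ✗
  voltage (V = IR): kg·m²/(s³·A)  ✓ matches
  kinetic energy (E = ½mv²): kg·m²/s²  ✗
  heat (Q = mcΔT): kg·m²/s²  ✗

Only voltage has units kg·m²/(s³·A).

Answer: voltage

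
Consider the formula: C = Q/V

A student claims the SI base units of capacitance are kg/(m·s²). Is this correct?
Units of each symbol in C = Q/V:
  Q (charge, in coulombs): s·A
  V (voltage, in volts): kg·m²/(s³·A)  → in the denominator, contributes s³·A/(kg·m²)

Multiplying the contributions: [s·A] · [s³·A/(kg·m²)]
Adding exponents of each base unit: kg: -1, m: -2, s: 4, A: 2
SI base units of capacitance: s⁴·A²/(kg·m²)

The claimed units kg/(m·s²) (exponents kg: 1, m: -1, s: -2) do not match the derived units s⁴·A²/(kg·m²) (exponents kg: -1, m: -2, s: 4, A: 2), so the claim is incorrect.

Answer: No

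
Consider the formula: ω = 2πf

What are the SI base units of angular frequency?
Units of each symbol in ω = 2πf:
  f (frequency): 1/s
  The factor 2π is dimensionless.

Multiplying the contributions: [1/s]
Adding exponents of each base unit: s: -1
SI base units of angular frequency: 1/s

Answer: 1/s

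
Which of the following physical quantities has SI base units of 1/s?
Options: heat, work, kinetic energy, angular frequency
Checking the SI base units of each option:
  heat (Q = mcΔT): kg·m²/s²  ✗
  work (W = Fd): kg·m²/s²  ✗
  kinetic energy (E = ½mv²): kg·m²/s²  ✗
  angular frequency (ω = 2πf): 1/s  ✓ matches

Only angular frequency has units 1/s.

Answer: angular frequency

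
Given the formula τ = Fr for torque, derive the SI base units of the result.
Units of each symbol in τ = Fr:
  F (force): kg·m/s²
  r (lever arm): m

Multiplying the contributions: [kg·m/s²] · [m]
Adding exponents of each base unit: kg: 1, m: 2, s: -2
SI base units of torque: kg·m²/s²

Answer: kg·m²/s²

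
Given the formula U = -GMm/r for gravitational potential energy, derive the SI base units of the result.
Units of each symbol in U = -GMm/r:
  G (gravitational constant): m³/(kg·s²)
  M (mass): kg
  m (mass): kg
  r (distance): m  → in the denominator, contributes 1/m
  The minus sign does not affect the units.

Multiplying the contributions: [m³/(kg·s²)] · [kg] · [kg] · [1/m]
Adding exponents of each base unit: kg: 1, m: 2, s: -2
SI base units of gravitational potential energy: kg·m²/s²

Answer: kg·m²/s²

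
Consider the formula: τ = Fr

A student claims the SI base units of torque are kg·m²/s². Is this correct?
Units of each symbol in τ = Fr:
  F (force): kg·m/s²
  r (lever arm): m

Multiplying the contributions: [kg·m/s²] · [m]
Adding exponents of each base unit: kg: 1, m: 2, s: -2
SI base units of torque: kg·m²/s²

The claimed units kg·m²/s² match the derived units, so the claim is correct.

Answer: Yes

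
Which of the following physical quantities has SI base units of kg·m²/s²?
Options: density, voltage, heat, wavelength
Checking the SI base units of each option:
  density (ρ = m/V): kg/m³  ✗
  voltage (V = IR): kg·m²/(s³·A)  ✗
  heat (Q = mcΔT): kg·m²/s²  ✓ matches
  wavelength (λ = v/f): m  ✗

Only heat has units kg·m²/s².

Answer: heat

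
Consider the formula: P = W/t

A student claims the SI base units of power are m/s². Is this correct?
Units of each symbol in P = W/t:
  W (work): kg·m²/s²
  t (time): s  → in the denominator, contributes 1/s

Multiplying the contributions: [kg·m²/s²] · [1/s]
Adding exponents of each base unit: kg: 1, m: 2, s: -3
SI base units of power: kg·m²/s³

The claimed units m/s² (exponents m: 1, s: -2) do not match the derived units kg·m²/s³ (exponents kg: 1, m: 2, s: -3), so the claim is incorrect.

Answer: No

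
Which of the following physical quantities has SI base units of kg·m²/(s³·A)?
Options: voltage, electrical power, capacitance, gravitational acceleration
Checking the SI base units of each option:
  voltage (V = IR): kg·m²/(s³·A)  ✓ matches
  electrical power (P = IV): kg·m²/s³  ✗
  capacitance (C = Q/V): s⁴·A²/(kg·m²)  ✗
  gravitational acceleration (g = GM/r²): m/s²  ✗

Only voltage has units kg·m²/(s³·A).

Answer: voltage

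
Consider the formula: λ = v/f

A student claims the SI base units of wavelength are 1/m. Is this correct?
Units of each symbol in λ = v/f:
  v (wave speed): m/s
  f (frequency): 1/s  → in the denominator, contributes s

Multiplying the contributions: [m/s] · [s]
Adding exponents of each base unit: m: 1
SI base units of wavelength: m

The claimed units 1/m (exponents m: -1) do not match the derived units m (exponents m: 1), so the claim is incorrect.

Answer: No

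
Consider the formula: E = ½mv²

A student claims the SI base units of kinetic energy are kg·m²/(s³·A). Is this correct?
Units of each symbol in E = ½mv²:
  m (mass): kg
  v (speed): m/s  → to the power 2, contributes m²/s²
  The factor ½ is dimensionless.

Multiplying the contributions: [kg] · [m²/s²]
Adding exponents of each base unit: kg: 1, m: 2, s: -2
SI base units of kinetic energy: kg·m²/s²

The claimed units kg·m²/(s³·A) (exponents kg: 1, m: 2, s: -3, A: -1) do not match the derived units kg·m²/s² (exponents kg: 1, m: 2, s: -2), so the claim is incorrect.

Answer: No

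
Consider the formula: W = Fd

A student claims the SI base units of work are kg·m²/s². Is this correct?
Units of each symbol in W = Fd:
  F (force): kg·m/s²
  d (displacement): m

Multiplying the contributions: [kg·m/s²] · [m]
Adding exponents of each base unit: kg: 1, m: 2, s: -2
SI base units of work: kg·m²/s²

The claimed units kg·m²/s² match the derived units, so the claim is correct.

Answer: Yes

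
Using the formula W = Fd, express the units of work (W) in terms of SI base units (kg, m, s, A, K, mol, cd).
Units of each symbol in W = Fd:
  F (force): kg·m/s²
  d (displacement): m

Multiplying the contributions: [kg·m/s²] · [m]
Adding exponents of each base unit: kg: 1, m: 2, s: -2
SI base units of work: kg·m²/s²

Answer: kg·m²/s²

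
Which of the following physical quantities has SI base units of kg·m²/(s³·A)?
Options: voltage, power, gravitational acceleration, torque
Checking the SI base units of each option:
  voltage (V = IR): kg·m²/(s³·A)  ✓ matches
  power (P = W/t): kg·m²/s³  ✗
  gravitational acceleration (g = GM/r²): m/s²  ✗
  torque (τ = Fr): kg·m²/s²  ✗

Only voltage has units kg·m²/(s³·A).

Answer: voltage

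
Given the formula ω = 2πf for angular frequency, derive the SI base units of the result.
Units of each symbol in ω = 2πf:
  f (frequency): 1/s
  The factor 2π is dimensionless.

Multiplying the contributions: [1/s]
Adding exponents of each base unit: s: -1
SI base units of angular frequency: 1/s

Answer: 1/s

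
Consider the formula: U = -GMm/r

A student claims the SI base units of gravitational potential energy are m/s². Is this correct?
Units of each symbol in U = -GMm/r:
  G (gravitational constant): m³/(kg·s²)
  M (mass): kg
  m (mass): kg
  r (distance): m  → in the denominator, contributes 1/m
  The minus sign does not affect the units.

Multiplying the contributions: [m³/(kg·s²)] · [kg] · [kg] · [1/m]
Adding exponents of each base unit: kg: 1, m: 2, s: -2
SI base units of gravitational potential energy: kg·m²/s²

The claimed units m/s² (exponents m: 1, s: -2) do not match the derived units kg·m²/s² (exponents kg: 1, m: 2, s: -2), so the claim is incorrect.

Answer: No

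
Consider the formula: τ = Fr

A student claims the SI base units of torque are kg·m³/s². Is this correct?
Units of each symbol in τ = Fr:
  F (force): kg·m/s²
  r (lever arm): m

Multiplying the contributions: [kg·m/s²] · [m]
Adding exponents of each base unit: kg: 1, m: 2, s: -2
SI base units of torque: kg·m²/s²

The claimed units kg·m³/s² (exponents kg: 1, m: 3, s: -2) do not match the derived units kg·m²/s² (exponents kg: 1, m: 2, s: -2), so the claim is incorrect.

Answer: No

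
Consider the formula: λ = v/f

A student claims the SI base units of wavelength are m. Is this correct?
Units of each symbol in λ = v/f:
  v (wave speed): m/s
  f (frequency): 1/s  → in the denominator, contributes s

Multiplying the contributions: [m/s] · [s]
Adding exponents of each base unit: m: 1
SI base units of wavelength: m

The claimed units m match the derived units, so the claim is correct.

Answer: Yes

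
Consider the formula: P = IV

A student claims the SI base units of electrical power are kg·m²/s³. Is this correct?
Units of each symbol in P = IV:
  I (current): A
  V (voltage, in volts): kg·m²/(s³·A)

Multiplying the contributions: [A] · [kg·m²/(s³·A)]
Adding exponents of each base unit: kg: 1, m: 2, s: -3
SI base units of electrical power: kg·m²/s³

The claimed units kg·m²/s³ match the derived units, so the claim is correct.

Answer: Yes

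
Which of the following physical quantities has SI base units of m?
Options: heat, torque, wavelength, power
Checking the SI base units of each option:
  heat (Q = mcΔT): kg·m²/s²  ✗
  torque (τ = Fr): kg·m²/s²  ✗
  wavelength (λ = v/f): m  ✓ matches
  power (P = W/t): kg·m²/s³  ✗

Only wavelength has units m.

Answer: wavelength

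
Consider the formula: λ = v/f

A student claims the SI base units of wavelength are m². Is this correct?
Units of each symbol in λ = v/f:
  v (wave speed): m/s
  f (frequency): 1/s  → in the denominator, contributes s

Multiplying the contributions: [m/s] · [s]
Adding exponents of each base unit: m: 1
SI base units of wavelength: m

The claimed units m² (exponents m: 2) do not match the derived units m (exponents m: 1), so the claim is incorrect.

Answer: No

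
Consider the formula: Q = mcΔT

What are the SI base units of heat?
Units of each symbol in Q = mcΔT:
  m (mass): kg
  c (specific heat capacity, in J/(kg·K)): m²/(s²·K)
  ΔT (temperature change): K

Multiplying the contributions: [kg] · [m²/(s²·K)] · [K]
Adding exponents of each base unit: kg: 1, m: 2, s: -2
SI base units of heat: kg·m²/s²

Answer: kg·m²/s²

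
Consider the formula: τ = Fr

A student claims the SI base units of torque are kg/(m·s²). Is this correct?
Units of each symbol in τ = Fr:
  F (force): kg·m/s²
  r (lever arm): m

Multiplying the contributions: [kg·m/s²] · [m]
Adding exponents of each base unit: kg: 1, m: 2, s: -2
SI base units of torque: kg·m²/s²

The claimed units kg/(m·s²) (exponents kg: 1, m: -1, s: -2) do not match the derived units kg·m²/s² (exponents kg: 1, m: 2, s: -2), so the claim is incorrect.

Answer: No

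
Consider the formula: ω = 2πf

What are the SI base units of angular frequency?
Units of each symbol in ω = 2πf:
  f (frequency): 1/s
  The factor 2π is dimensionless.

Multiplying the contributions: [1/s]
Adding exponents of each base unit: s: -1
SI base units of angular frequency: 1/s

Answer: 1/s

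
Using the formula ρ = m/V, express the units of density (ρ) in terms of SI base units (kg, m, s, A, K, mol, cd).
Units of each symbol in ρ = m/V:
  m (mass): kg
  V (volume): m³  → in the denominator, contributes 1/m³

Multiplying the contributions: [kg] · [1/m³]
Adding exponents of each base unit: kg: 1, m: -3
SI base units of density: kg/m³

Answer: kg/m³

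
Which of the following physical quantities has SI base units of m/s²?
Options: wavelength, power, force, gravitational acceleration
Checking the SI base units of each option:
  wavelength (λ = v/f): m  ✗
  power (P = W/t): kg·m²/s³  ✗
  force (F = ma): kg·m/s²  ✗
  gravitational acceleration (g = GM/r²): m/s²  ✓ matches

Only gravitational acceleration has units m/s².

Answer: gravitational acceleration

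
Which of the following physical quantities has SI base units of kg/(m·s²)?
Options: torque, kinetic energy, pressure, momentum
Checking the SI base units of each option:
  torque (τ = Fr): kg·m²/s²  ✗
  kinetic energy (E = ½mv²): kg·m²/s²  ✗
  pressure (P = F/A): kg/(m·s²)  ✓ matches
  momentum (p = mv): kg·m/s  ✗

Only pressure has units kg/(m·s²).

Answer: pressure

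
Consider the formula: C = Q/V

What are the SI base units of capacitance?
Units of each symbol in C = Q/V:
  Q (charge, in coulombs): s·A
  V (voltage, in volts): kg·m²/(s³·A)  → in the denominator, contributes s³·A/(kg·m²)

Multiplying the contributions: [s·A] · [s³·A/(kg·m²)]
Adding exponents of each base unit: kg: -1, m: -2, s: 4, A: 2
SI base units of capacitance: s⁴·A²/(kg·m²)

Answer: s⁴·A²/(kg·m²)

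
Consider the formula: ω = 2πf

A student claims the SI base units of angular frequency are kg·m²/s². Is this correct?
Units of each symbol in ω = 2πf:
  f (frequency): 1/s
  The factor 2π is dimensionless.

Multiplying the contributions: [1/s]
Adding exponents of each base unit: s: -1
SI base units of angular frequency: 1/s

The claimed units kg·m²/s² (exponents kg: 1, m: 2, s: -2) do not match the derived units 1/s (exponents s: -1), so the claim is incorrect.

Answer: No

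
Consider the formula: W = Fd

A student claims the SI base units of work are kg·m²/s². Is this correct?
Units of each symbol in W = Fd:
  F (force): kg·m/s²
  d (displacement): m

Multiplying the contributions: [kg·m/s²] · [m]
Adding exponents of each base unit: kg: 1, m: 2, s: -2
SI base units of work: kg·m²/s²

The claimed units kg·m²/s² match the derived units, so the claim is correct.

Answer: Yes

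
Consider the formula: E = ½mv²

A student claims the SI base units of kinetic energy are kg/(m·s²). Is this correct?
Units of each symbol in E = ½mv²:
  m (mass): kg
  v (speed): m/s  → to the power 2, contributes m²/s²
  The factor ½ is dimensionless.

Multiplying the contributions: [kg] · [m²/s²]
Adding exponents of each base unit: kg: 1, m: 2, s: -2
SI base units of kinetic energy: kg·m²/s²

The claimed units kg/(m·s²) (exponents kg: 1, m: -1, s: -2) do not match the derived units kg·m²/s² (exponents kg: 1, m: 2, s: -2), so the claim is incorrect.

Answer: No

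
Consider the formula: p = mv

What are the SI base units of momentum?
Units of each symbol in p = mv:
  m (mass): kg
  v (velocity): m/s

Multiplying the contributions: [kg] · [m/s]
Adding exponents of each base unit: kg: 1, m: 1, s: -1
SI base units of momentum: kg·m/s

Answer: kg·m/s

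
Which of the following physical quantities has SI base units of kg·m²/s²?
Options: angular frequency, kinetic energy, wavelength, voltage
Checking the SI base units of each option:
  angular frequency (ω = 2πf): 1/s  ✗
  kinetic energy (E = ½mv²): kg·m²/s²  ✓ matches
  wavelength (λ = v/f): m  ✗
  voltage (V = IR): kg·m²/(s³·A)  ✗

Only kinetic energy has units kg·m²/s².

Answer: kinetic energy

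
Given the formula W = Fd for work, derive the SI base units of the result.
Units of each symbol in W = Fd:
  F (force): kg·m/s²
  d (displacement): m

Multiplying the contributions: [kg·m/s²] · [m]
Adding exponents of each base unit: kg: 1, m: 2, s: -2
SI base units of work: kg·m²/s²

Answer: kg·m²/s²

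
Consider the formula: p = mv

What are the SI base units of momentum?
Units of each symbol in p = mv:
  m (mass): kg
  v (velocity): m/s

Multiplying the contributions: [kg] · [m/s]
Adding exponents of each base unit: kg: 1, m: 1, s: -1
SI base units of momentum: kg·m/s

Answer: kg·m/s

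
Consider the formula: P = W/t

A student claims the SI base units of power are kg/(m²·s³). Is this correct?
Units of each symbol in P = W/t:
  W (work): kg·m²/s²
  t (time): s  → in the denominator, contributes 1/s

Multiplying the contributions: [kg·m²/s²] · [1/s]
Adding exponents of each base unit: kg: 1, m: 2, s: -3
SI base units of power: kg·m²/s³

The claimed units kg/(m²·s³) (exponents kg: 1, m: -2, s: -3) do not match the derived units kg·m²/s³ (exponents kg: 1, m: 2, s: -3), so the claim is incorrect.

Answer: No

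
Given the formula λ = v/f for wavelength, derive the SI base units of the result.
Units of each symbol in λ = v/f:
  v (wave speed): m/s
  f (frequency): 1/s  → in the denominator, contributes s

Multiplying the contributions: [m/s] · [s]
Adding exponents of each base unit: m: 1
SI base units of wavelength: m

Answer: m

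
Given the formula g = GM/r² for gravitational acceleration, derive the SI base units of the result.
Units of each symbol in g = GM/r²:
  G (gravitational constant): m³/(kg·s²)
  M (mass): kg
  r (distance): m  → to the power 2 in the denominator, contributes 1/m²

Multiplying the contributions: [m³/(kg·s²)] · [kg] · [1/m²]
Adding exponents of each base unit: m: 1, s: -2
SI base units of gravitational acceleration: m/s²

Answer: m/s²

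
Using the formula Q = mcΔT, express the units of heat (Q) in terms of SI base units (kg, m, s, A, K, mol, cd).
Units of each symbol in Q = mcΔT:
  m (mass): kg
  c (specific heat capacity, in J/(kg·K)): m²/(s²·K)
  ΔT (temperature change): K

Multiplying the contributions: [kg] · [m²/(s²·K)] · [K]
Adding exponents of each base unit: kg: 1, m: 2, s: -2
SI base units of heat: kg·m²/s²

Answer: kg·m²/s²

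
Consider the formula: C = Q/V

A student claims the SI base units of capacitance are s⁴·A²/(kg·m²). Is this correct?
Units of each symbol in C = Q/V:
  Q (charge, in coulombs): s·A
  V (voltage, in volts): kg·m²/(s³·A)  → in the denominator, contributes s³·A/(kg·m²)

Multiplying the contributions: [s·A] · [s³·A/(kg·m²)]
Adding exponents of each base unit: kg: -1, m: -2, s: 4, A: 2
SI base units of capacitance: s⁴·A²/(kg·m²)

The claimed units s⁴·A²/(kg·m²) match the derived units, so the claim is correct.

Answer: Yes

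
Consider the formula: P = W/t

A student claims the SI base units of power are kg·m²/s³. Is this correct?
Units of each symbol in P = W/t:
  W (work): kg·m²/s²
  t (time): s  → in the denominator, contributes 1/s

Multiplying the contributions: [kg·m²/s²] · [1/s]
Adding exponents of each base unit: kg: 1, m: 2, s: -3
SI base units of power: kg·m²/s³

The claimed units kg·m²/s³ match the derived units, so the claim is correct.

Answer: Yes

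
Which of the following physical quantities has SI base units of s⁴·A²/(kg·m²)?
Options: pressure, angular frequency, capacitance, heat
Checking the SI base units of each option:
  pressure (P = F/A): kg/(m·s²)  ✗
  angular frequency (ω = 2πf): 1/s  ✗
  capacitance (C = Q/V): s⁴·A²/(kg·m²)  ✓ matches
  heat (Q = mcΔT): kg·m²/s²  ✗

Only capacitance has units s⁴·A²/(kg·m²).

Answer: capacitance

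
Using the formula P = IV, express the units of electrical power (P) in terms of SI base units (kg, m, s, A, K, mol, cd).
Units of each symbol in P = IV:
  I (current): A
  V (voltage, in volts): kg·m²/(s³·A)

Multiplying the contributions: [A] · [kg·m²/(s³·A)]
Adding exponents of each base unit: kg: 1, m: 2, s: -3
SI base units of electrical power: kg·m²/s³

Answer: kg·m²/s³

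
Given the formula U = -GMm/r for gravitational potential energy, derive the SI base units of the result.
Units of each symbol in U = -GMm/r:
  G (gravitational constant): m³/(kg·s²)
  M (mass): kg
  m (mass): kg
  r (distance): m  → in the denominator, contributes 1/m
  The minus sign does not affect the units.

Multiplying the contributions: [m³/(kg·s²)] · [kg] · [kg] · [1/m]
Adding exponents of each base unit: kg: 1, m: 2, s: -2
SI base units of gravitational potential energy: kg·m²/s²

Answer: kg·m²/s²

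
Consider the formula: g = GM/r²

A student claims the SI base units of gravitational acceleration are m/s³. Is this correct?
Units of each symbol in g = GM/r²:
  G (gravitational constant): m³/(kg·s²)
  M (mass): kg
  r (distance): m  → to the power 2 in the denominator, contributes 1/m²

Multiplying the contributions: [m³/(kg·s²)] · [kg] · [1/m²]
Adding exponents of each base unit: m: 1, s: -2
SI base units of gravitational acceleration: m/s²

The claimed units m/s³ (exponents m: 1, s: -3) do not match the derived units m/s² (exponents m: 1, s: -2), so the claim is incorrect.

Answer: No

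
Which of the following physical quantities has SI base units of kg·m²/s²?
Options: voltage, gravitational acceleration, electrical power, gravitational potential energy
Checking the SI base units of each option:
  voltage (V = IR): kg·m²/(s³·A)  ✗
  gravitational acceleration (g = GM/r²): m/s²  ✗
  electrical power (P = IV): kg·m²/s³  ✗
  gravitational potential energy (U = -GMm/r): kg·m²/s²  ✓ matches

Only gravitational potential energy has units kg·m²/s².

Answer: gravitational potential energy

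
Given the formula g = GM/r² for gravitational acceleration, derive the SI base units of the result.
Units of each symbol in g = GM/r²:
  G (gravitational constant): m³/(kg·s²)
  M (mass): kg
  r (distance): m  → to the power 2 in the denominator, contributes 1/m²

Multiplying the contributions: [m³/(kg·s²)] · [kg] · [1/m²]
Adding exponents of each base unit: m: 1, s: -2
SI base units of gravitational acceleration: m/s²

Answer: m/s²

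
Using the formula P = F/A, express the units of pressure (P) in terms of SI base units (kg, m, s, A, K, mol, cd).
Units of each symbol in P = F/A:
  F (force): kg·m/s²
  A (area): m²  → in the denominator, contributes 1/m²

Multiplying the contributions: [kg·m/s²] · [1/m²]
Adding exponents of each base unit: kg: 1, m: -1, s: -2
SI base units of pressure: kg/(m·s²)

Answer: kg/(m·s²)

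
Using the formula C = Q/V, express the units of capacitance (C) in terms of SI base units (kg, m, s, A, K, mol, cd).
Units of each symbol in C = Q/V:
  Q (charge, in coulombs): s·A
  V (voltage, in volts): kg·m²/(s³·A)  → in the denominator, contributes s³·A/(kg·m²)

Multiplying the contributions: [s·A] · [s³·A/(kg·m²)]
Adding exponents of each base unit: kg: -1, m: -2, s: 4, A: 2
SI base units of capacitance: s⁴·A²/(kg·m²)

Answer: s⁴·A²/(kg·m²)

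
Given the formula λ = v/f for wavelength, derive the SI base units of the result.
Units of each symbol in λ = v/f:
  v (wave speed): m/s
  f (frequency): 1/s  → in the denominator, contributes s

Multiplying the contributions: [m/s] · [s]
Adding exponents of each base unit: m: 1
SI base units of wavelength: m

Answer: m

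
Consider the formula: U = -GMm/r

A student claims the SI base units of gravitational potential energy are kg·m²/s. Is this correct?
Units of each symbol in U = -GMm/r:
  G (gravitational constant): m³/(kg·s²)
  M (mass): kg
  m (mass): kg
  r (distance): m  → in the denominator, contributes 1/m
  The minus sign does not affect the units.

Multiplying the contributions: [m³/(kg·s²)] · [kg] · [kg] · [1/m]
Adding exponents of each base unit: kg: 1, m: 2, s: -2
SI base units of gravitational potential energy: kg·m²/s²

The claimed units kg·m²/s (exponents kg: 1, m: 2, s: -1) do not match the derived units kg·m²/s² (exponents kg: 1, m: 2, s: -2), so the claim is incorrect.

Answer: No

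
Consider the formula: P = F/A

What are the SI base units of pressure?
Units of each symbol in P = F/A:
  F (force): kg·m/s²
  A (area): m²  → in the denominator, contributes 1/m²

Multiplying the contributions: [kg·m/s²] · [1/m²]
Adding exponents of each base unit: kg: 1, m: -1, s: -2
SI base units of pressure: kg/(m·s²)

Answer: kg/(m·s²)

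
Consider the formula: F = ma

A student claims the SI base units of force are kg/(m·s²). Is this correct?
Units of each symbol in F = ma:
  m (mass): kg
  a (acceleration): m/s²

Multiplying the contributions: [kg] · [m/s²]
Adding exponents of each base unit: kg: 1, m: 1, s: -2
SI base units of force: kg·m/s²

The claimed units kg/(m·s²) (exponents kg: 1, m: -1, s: -2) do not match the derived units kg·m/s² (exponents kg: 1, m: 1, s: -2), so the claim is incorrect.

Answer: No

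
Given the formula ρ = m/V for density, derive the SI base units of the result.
Units of each symbol in ρ = m/V:
  m (mass): kg
  V (volume): m³  → in the denominator, contributes 1/m³

Multiplying the contributions: [kg] · [1/m³]
Adding exponents of each base unit: kg: 1, m: -3
SI base units of density: kg/m³

Answer: kg/m³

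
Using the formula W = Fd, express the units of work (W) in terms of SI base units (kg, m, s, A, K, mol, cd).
Units of each symbol in W = Fd:
  F (force): kg·m/s²
  d (displacement): m

Multiplying the contributions: [kg·m/s²] · [m]
Adding exponents of each base unit: kg: 1, m: 2, s: -2
SI base units of work: kg·m²/s²

Answer: kg·m²/s²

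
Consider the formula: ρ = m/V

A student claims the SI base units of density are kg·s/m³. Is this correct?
Units of each symbol in ρ = m/V:
  m (mass): kg
  V (volume): m³  → in the denominator, contributes 1/m³

Multiplying the contributions: [kg] · [1/m³]
Adding exponents of each base unit: kg: 1, m: -3
SI base units of density: kg/m³

The claimed units kg·s/m³ (exponents kg: 1, m: -3, s: 1) do not match the derived units kg/m³ (exponents kg: 1, m: -3), so the claim is incorrect.

Answer: No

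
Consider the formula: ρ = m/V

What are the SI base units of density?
Units of each symbol in ρ = m/V:
  m (mass): kg
  V (volume): m³  → in the denominator, contributes 1/m³

Multiplying the contributions: [kg] · [1/m³]
Adding exponents of each base unit: kg: 1, m: -3
SI base units of density: kg/m³

Answer: kg/m³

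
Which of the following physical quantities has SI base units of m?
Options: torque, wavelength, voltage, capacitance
Checking the SI base units of each option:
  torque (τ = Fr): kg·m²/s²  ✗
  wavelength (λ = v/f): m  ✓ matches
  voltage (V = IR): kg·m²/(s³·A)  ✗
  capacitance (C = Q/V): s⁴·A²/(kg·m²)  ✗

Only wavelength has units m.

Answer: wavelength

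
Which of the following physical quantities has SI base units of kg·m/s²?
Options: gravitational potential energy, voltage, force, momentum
Checking the SI base units of each option:
  gravitational potential energy (U = -GMm/r): kg·m²/s²  ✗
  voltage (V = IR): kg·m²/(s³·A)  ✗
  force (F = ma): kg·m/s²  ✓ matches
  momentum (p = mv): kg·m/s  ✗

Only force has units kg·m/s².

Answer: force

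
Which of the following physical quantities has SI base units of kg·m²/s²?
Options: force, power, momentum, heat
Checking the SI base units of each option:
  force (F = ma): kg·m/s²  ✗
  power (P = W/t): kg·m²/s³  ✗
  momentum (p = mv): kg·m/s  ✗
  heat (Q = mcΔT): kg·m²/s²  ✓ matches

Only heat has units kg·m²/s².

Answer: heat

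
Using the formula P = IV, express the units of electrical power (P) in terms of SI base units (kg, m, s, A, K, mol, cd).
Units of each symbol in P = IV:
  I (current): A
  V (voltage, in volts): kg·m²/(s³·A)

Multiplying the contributions: [A] · [kg·m²/(s³·A)]
Adding exponents of each base unit: kg: 1, m: 2, s: -3
SI base units of electrical power: kg·m²/s³

Answer: kg·m²/s³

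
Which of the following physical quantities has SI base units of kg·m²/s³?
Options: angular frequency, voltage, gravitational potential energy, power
Checking the SI base units of each option:
  angular frequency (ω = 2πf): 1/s  ✗
  voltage (V = IR): kg·m²/(s³·A)  ✗
  gravitational potential energy (U = -GMm/r): kg·m²/s²  ✗
  power (P = W/t): kg·m²/s³  ✓ matches

Only power has units kg·m²/s³.

Answer: power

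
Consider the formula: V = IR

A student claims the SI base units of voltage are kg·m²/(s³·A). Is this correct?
Units of each symbol in V = IR:
  I (current): A
  R (resistance, in ohms): kg·m²/(s³·A²)

Multiplying the contributions: [A] · [kg·m²/(s³·A²)]
Adding exponents of each base unit: kg: 1, m: 2, s: -3, A: -1
SI base units of voltage: kg·m²/(s³·A)

The claimed units kg·m²/(s³·A) match the derived units, so the claim is correct.

Answer: Yes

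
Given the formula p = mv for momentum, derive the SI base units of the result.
Units of each symbol in p = mv:
  m (mass): kg
  v (velocity): m/s

Multiplying the contributions: [kg] · [m/s]
Adding exponents of each base unit: kg: 1, m: 1, s: -1
SI base units of momentum: kg·m/s

Answer: kg·m/s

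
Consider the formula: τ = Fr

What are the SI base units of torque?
Units of each symbol in τ = Fr:
  F (force): kg·m/s²
  r (lever arm): m

Multiplying the contributions: [kg·m/s²] · [m]
Adding exponents of each base unit: kg: 1, m: 2, s: -2
SI base units of torque: kg·m²/s²

Answer: kg·m²/s²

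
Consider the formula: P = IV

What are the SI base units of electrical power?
Units of each symbol in P = IV:
  I (current): A
  V (voltage, in volts): kg·m²/(s³·A)

Multiplying the contributions: [A] · [kg·m²/(s³·A)]
Adding exponents of each base unit: kg: 1, m: 2, s: -3
SI base units of electrical power: kg·m²/s³

Answer: kg·m²/s³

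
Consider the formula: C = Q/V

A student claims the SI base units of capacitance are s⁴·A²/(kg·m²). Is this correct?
Units of each symbol in C = Q/V:
  Q (charge, in coulombs): s·A
  V (voltage, in volts): kg·m²/(s³·A)  → in the denominator, contributes s³·A/(kg·m²)

Multiplying the contributions: [s·A] · [s³·A/(kg·m²)]
Adding exponents of each base unit: kg: -1, m: -2, s: 4, A: 2
SI base units of capacitance: s⁴·A²/(kg·m²)

The claimed units s⁴·A²/(kg·m²) match the derived units, so the claim is correct.

Answer: Yes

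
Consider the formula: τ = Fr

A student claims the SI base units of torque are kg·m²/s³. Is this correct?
Units of each symbol in τ = Fr:
  F (force): kg·m/s²
  r (lever arm): m

Multiplying the contributions: [kg·m/s²] · [m]
Adding exponents of each base unit: kg: 1, m: 2, s: -2
SI base units of torque: kg·m²/s²

The claimed units kg·m²/s³ (exponents kg: 1, m: 2, s: -3) do not match the derived units kg·m²/s² (exponents kg: 1, m: 2, s: -2), so the claim is incorrect.

Answer: No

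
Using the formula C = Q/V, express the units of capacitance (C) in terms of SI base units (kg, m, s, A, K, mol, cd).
Units of each symbol in C = Q/V:
  Q (charge, in coulombs): s·A
  V (voltage, in volts): kg·m²/(s³·A)  → in the denominator, contributes s³·A/(kg·m²)

Multiplying the contributions: [s·A] · [s³·A/(kg·m²)]
Adding exponents of each base unit: kg: -1, m: -2, s: 4, A: 2
SI base units of capacitance: s⁴·A²/(kg·m²)

Answer: s⁴·A²/(kg·m²)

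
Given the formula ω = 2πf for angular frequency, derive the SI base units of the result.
Units of each symbol in ω = 2πf:
  f (frequency): 1/s
  The factor 2π is dimensionless.

Multiplying the contributions: [1/s]
Adding exponents of each base unit: s: -1
SI base units of angular frequency: 1/s

Answer: 1/s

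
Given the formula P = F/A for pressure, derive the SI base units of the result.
Units of each symbol in P = F/A:
  F (force): kg·m/s²
  A (area): m²  → in the denominator, contributes 1/m²

Multiplying the contributions: [kg·m/s²] · [1/m²]
Adding exponents of each base unit: kg: 1, m: -1, s: -2
SI base units of pressure: kg/(m·s²)

Answer: kg/(m·s²)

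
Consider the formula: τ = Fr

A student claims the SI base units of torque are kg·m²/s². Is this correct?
Units of each symbol in τ = Fr:
  F (force): kg·m/s²
  r (lever arm): m

Multiplying the contributions: [kg·m/s²] · [m]
Adding exponents of each base unit: kg: 1, m: 2, s: -2
SI base units of torque: kg·m²/s²

The claimed units kg·m²/s² match the derived units, so the claim is correct.

Answer: Yes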